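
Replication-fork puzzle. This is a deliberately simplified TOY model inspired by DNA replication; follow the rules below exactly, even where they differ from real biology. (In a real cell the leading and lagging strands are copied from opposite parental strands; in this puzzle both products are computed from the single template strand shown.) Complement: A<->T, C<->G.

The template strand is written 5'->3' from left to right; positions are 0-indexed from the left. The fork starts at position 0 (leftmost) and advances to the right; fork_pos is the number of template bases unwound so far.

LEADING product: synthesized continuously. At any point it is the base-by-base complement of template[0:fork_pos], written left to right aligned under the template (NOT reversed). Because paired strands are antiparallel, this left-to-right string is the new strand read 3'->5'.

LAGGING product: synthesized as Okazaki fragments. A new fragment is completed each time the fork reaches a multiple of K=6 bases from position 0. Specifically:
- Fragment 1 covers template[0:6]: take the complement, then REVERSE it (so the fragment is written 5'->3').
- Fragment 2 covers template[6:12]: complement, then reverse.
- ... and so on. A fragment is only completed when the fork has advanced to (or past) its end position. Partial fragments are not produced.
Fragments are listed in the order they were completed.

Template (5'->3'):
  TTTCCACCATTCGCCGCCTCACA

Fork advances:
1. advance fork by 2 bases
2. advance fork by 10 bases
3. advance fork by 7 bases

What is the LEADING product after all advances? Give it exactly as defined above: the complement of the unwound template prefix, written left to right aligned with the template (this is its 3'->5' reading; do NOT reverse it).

Step 1: advance 2 -> fork_pos = 0 + 2 = 2.
Step 2: advance 10 -> fork_pos = 2 + 10 = 12.
Step 3: advance 7 -> fork_pos = 12 + 7 = 19.
Unwound prefix: template[0:19] = TTTCCACCATTCGCCGCCT
Complement it base by base (A<->T, C<->G), keeping left-to-right order:
  [0:5] TTTCC -> AAAGG
  [5:10] ACCAT -> TGGTA
  [10:15] TCGCC -> AGCGG
  [15:19] GCCT -> CGGA
Concatenate: AAAGGTGGTAAGCGGCGGA (length 19; written aligned with the template, i.e. 3'->5').

Answer: AAAGGTGGTAAGCGGCGGA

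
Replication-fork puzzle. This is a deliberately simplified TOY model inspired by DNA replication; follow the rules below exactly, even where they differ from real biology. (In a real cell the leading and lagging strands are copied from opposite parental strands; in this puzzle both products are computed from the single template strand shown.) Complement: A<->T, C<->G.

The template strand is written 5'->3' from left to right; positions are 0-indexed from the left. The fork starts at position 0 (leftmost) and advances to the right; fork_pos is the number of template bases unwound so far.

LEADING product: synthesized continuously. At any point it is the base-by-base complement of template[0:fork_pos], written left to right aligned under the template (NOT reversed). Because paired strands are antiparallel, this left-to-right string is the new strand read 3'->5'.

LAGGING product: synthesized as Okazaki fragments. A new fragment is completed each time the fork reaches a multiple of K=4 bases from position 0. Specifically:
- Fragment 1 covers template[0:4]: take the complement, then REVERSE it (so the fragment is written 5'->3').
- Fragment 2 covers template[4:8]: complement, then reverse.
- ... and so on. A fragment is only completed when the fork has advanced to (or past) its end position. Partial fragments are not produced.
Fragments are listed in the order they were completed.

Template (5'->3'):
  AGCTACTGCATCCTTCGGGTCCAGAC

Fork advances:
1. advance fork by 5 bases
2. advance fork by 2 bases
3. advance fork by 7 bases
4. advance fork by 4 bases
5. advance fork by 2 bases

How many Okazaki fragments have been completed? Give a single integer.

Step 1: advance 5 -> fork_pos = 0 + 5 = 5. Reached multiple(s) of 4: 4 -> fragment 1 completed (1 total).
Step 2: advance 2 -> fork_pos = 5 + 2 = 7. Next multiple of 4 is 8 (not reached); still 1 fragment(s).
Step 3: advance 7 -> fork_pos = 7 + 7 = 14. Reached multiple(s) of 4: 8, 12 -> fragments 2-3 completed (3 total).
Step 4: advance 4 -> fork_pos = 14 + 4 = 18. Reached multiple(s) of 4: 16 -> fragment 4 completed (4 total).
Step 5: advance 2 -> fork_pos = 18 + 2 = 20. Reached multiple(s) of 4: 20 -> fragment 5 completed (5 total).
Check: final fork_pos = 20; the multiples of 4 that are <= 20 are 4..20 -> 20 // 4 = 5 completed fragment(s).

Answer: 5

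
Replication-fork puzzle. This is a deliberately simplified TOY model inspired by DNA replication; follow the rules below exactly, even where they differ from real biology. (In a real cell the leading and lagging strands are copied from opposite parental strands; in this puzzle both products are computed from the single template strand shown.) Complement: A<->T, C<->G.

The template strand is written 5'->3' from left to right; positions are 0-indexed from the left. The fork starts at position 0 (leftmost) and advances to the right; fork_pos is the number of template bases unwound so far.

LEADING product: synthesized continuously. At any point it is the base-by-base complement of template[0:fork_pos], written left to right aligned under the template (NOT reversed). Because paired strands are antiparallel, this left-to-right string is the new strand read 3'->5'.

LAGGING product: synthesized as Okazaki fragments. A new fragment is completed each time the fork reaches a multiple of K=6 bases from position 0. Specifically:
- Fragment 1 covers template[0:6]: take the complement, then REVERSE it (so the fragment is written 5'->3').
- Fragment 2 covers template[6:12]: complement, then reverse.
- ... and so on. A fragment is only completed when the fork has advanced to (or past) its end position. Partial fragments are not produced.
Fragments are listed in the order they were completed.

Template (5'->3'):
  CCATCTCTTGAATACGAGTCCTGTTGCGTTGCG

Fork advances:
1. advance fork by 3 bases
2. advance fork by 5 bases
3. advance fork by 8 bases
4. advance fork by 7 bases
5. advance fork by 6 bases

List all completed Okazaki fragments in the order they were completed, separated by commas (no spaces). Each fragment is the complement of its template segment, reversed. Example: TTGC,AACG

Answer: AGATGG,TTCAAG,CTCGTA,ACAGGA

Derivation:
Step 1: advance 3 -> fork_pos = 0 + 3 = 3. Next multiple of 6 is 6 (not reached); still 0 fragment(s).
Step 2: advance 5 -> fork_pos = 3 + 5 = 8. Reached multiple(s) of 6: 6 -> fragment 1 completed (1 total).
Step 3: advance 8 -> fork_pos = 8 + 8 = 16. Reached multiple(s) of 6: 12 -> fragment 2 completed (2 total).
Step 4: advance 7 -> fork_pos = 16 + 7 = 23. Reached multiple(s) of 6: 18 -> fragment 3 completed (3 total).
Step 5: advance 6 -> fork_pos = 23 + 6 = 29. Reached multiple(s) of 6: 24 -> fragment 4 completed (4 total).
Final fork_pos = 29, so 4 fragment(s) are complete. Build each: template segment -> complement -> reverse.
Fragment 1: template[0:6] = CCATCT -> complement GGTAGA -> reversed AGATGG
Fragment 2: template[6:12] = CTTGAA -> complement GAACTT -> reversed TTCAAG
Fragment 3: template[12:18] = TACGAG -> complement ATGCTC -> reversed CTCGTA
Fragment 4: template[18:24] = TCCTGT -> complement AGGACA -> reversed ACAGGA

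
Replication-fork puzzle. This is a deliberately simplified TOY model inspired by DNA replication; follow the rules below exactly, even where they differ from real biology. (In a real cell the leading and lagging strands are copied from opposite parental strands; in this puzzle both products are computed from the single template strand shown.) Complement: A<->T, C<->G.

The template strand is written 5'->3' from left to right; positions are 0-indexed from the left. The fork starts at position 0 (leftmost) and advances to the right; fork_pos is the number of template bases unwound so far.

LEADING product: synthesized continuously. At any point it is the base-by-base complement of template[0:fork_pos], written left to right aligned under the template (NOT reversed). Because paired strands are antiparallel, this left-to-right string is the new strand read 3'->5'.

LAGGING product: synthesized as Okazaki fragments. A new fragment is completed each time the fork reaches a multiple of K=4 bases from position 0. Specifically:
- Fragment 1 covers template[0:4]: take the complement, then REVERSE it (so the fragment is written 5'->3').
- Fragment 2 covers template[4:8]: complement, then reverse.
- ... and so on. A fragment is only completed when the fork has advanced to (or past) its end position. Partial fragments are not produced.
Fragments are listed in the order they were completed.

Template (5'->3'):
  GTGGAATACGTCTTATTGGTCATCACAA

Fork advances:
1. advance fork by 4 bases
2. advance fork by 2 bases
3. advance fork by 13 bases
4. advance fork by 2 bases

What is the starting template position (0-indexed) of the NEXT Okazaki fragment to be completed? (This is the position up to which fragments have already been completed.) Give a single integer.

Answer: 20

Derivation:
Step 1: advance 4 -> fork_pos = 0 + 4 = 4. Reached multiple(s) of 4: 4 -> fragment 1 completed (1 total).
Step 2: advance 2 -> fork_pos = 4 + 2 = 6. Next multiple of 4 is 8 (not reached); still 1 fragment(s).
Step 3: advance 13 -> fork_pos = 6 + 13 = 19. Reached multiple(s) of 4: 8, 12, 16 -> fragments 2-4 completed (4 total).
Step 4: advance 2 -> fork_pos = 19 + 2 = 21. Reached multiple(s) of 4: 20 -> fragment 5 completed (5 total).
5 fragment(s) completed, covering template[0:20] (5 x 4 = 20). The next fragment, fragment 6, covers template[20:24], so it starts at position 20.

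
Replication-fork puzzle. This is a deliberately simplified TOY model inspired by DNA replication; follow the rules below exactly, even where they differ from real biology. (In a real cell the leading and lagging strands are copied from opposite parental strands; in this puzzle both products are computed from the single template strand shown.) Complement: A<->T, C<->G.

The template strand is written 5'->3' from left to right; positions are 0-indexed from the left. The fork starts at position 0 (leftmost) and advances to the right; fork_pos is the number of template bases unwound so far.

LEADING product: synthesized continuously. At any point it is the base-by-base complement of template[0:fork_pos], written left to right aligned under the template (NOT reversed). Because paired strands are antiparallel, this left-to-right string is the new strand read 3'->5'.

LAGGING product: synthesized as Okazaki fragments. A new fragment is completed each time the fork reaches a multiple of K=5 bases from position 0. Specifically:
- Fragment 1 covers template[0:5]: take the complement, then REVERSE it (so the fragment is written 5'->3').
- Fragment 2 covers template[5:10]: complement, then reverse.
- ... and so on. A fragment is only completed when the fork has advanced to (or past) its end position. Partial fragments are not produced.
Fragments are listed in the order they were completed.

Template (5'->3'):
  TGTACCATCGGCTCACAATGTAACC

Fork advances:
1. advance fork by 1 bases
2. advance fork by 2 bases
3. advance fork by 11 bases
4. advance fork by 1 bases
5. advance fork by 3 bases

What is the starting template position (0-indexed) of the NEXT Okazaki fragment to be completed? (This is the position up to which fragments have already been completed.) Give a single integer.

Answer: 15

Derivation:
Step 1: advance 1 -> fork_pos = 0 + 1 = 1. Next multiple of 5 is 5 (not reached); still 0 fragment(s).
Step 2: advance 2 -> fork_pos = 1 + 2 = 3. Next multiple of 5 is 5 (not reached); still 0 fragment(s).
Step 3: advance 11 -> fork_pos = 3 + 11 = 14. Reached multiple(s) of 5: 5, 10 -> fragments 1-2 completed (2 total).
Step 4: advance 1 -> fork_pos = 14 + 1 = 15. Reached multiple(s) of 5: 15 -> fragment 3 completed (3 total).
Step 5: advance 3 -> fork_pos = 15 + 3 = 18. Next multiple of 5 is 20 (not reached); still 3 fragment(s).
3 fragment(s) completed, covering template[0:15] (3 x 5 = 15). The next fragment, fragment 4, covers template[15:20], so it starts at position 15.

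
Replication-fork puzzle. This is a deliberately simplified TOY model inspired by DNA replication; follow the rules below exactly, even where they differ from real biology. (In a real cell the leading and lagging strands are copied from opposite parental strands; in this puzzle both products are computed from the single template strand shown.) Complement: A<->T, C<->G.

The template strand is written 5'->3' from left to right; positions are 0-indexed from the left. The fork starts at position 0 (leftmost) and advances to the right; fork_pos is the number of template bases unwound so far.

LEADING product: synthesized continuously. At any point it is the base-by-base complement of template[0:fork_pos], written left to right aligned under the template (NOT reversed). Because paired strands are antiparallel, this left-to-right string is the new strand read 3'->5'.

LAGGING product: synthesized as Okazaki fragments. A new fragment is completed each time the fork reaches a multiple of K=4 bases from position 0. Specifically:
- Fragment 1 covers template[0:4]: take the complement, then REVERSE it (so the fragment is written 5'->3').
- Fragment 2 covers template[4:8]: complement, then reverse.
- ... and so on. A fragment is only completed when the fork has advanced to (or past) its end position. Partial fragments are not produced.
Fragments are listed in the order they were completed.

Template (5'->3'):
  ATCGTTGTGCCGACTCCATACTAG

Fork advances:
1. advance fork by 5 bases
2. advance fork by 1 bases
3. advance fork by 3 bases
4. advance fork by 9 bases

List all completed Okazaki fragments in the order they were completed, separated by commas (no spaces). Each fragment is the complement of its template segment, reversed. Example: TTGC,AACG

Step 1: advance 5 -> fork_pos = 0 + 5 = 5. Reached multiple(s) of 4: 4 -> fragment 1 completed (1 total).
Step 2: advance 1 -> fork_pos = 5 + 1 = 6. Next multiple of 4 is 8 (not reached); still 1 fragment(s).
Step 3: advance 3 -> fork_pos = 6 + 3 = 9. Reached multiple(s) of 4: 8 -> fragment 2 completed (2 total).
Step 4: advance 9 -> fork_pos = 9 + 9 = 18. Reached multiple(s) of 4: 12, 16 -> fragments 3-4 completed (4 total).
Final fork_pos = 18, so 4 fragment(s) are complete. Build each: template segment -> complement -> reverse.
Fragment 1: template[0:4] = ATCG -> complement TAGC -> reversed CGAT
Fragment 2: template[4:8] = TTGT -> complement AACA -> reversed ACAA
Fragment 3: template[8:12] = GCCG -> complement CGGC -> reversed CGGC
Fragment 4: template[12:16] = ACTC -> complement TGAG -> reversed GAGT

Answer: CGAT,ACAA,CGGC,GAGT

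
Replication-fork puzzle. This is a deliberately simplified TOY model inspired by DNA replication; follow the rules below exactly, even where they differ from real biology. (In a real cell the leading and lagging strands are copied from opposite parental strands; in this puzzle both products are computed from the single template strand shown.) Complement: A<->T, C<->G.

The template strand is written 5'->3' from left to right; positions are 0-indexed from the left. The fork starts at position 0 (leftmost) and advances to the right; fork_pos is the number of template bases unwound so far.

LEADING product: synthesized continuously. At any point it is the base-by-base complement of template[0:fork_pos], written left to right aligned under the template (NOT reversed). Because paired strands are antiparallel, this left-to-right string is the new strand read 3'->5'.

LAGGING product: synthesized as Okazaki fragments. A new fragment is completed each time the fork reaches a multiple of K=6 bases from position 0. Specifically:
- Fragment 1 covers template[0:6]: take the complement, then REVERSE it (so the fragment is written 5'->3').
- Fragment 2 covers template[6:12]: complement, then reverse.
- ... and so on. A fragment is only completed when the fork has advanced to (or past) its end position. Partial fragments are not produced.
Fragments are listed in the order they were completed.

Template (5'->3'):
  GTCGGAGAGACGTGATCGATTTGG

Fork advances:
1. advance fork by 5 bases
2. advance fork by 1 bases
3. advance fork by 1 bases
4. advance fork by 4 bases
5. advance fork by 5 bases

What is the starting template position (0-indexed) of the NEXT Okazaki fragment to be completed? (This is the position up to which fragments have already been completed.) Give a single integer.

Answer: 12

Derivation:
Step 1: advance 5 -> fork_pos = 0 + 5 = 5. Next multiple of 6 is 6 (not reached); still 0 fragment(s).
Step 2: advance 1 -> fork_pos = 5 + 1 = 6. Reached multiple(s) of 6: 6 -> fragment 1 completed (1 total).
Step 3: advance 1 -> fork_pos = 6 + 1 = 7. Next multiple of 6 is 12 (not reached); still 1 fragment(s).
Step 4: advance 4 -> fork_pos = 7 + 4 = 11. Next multiple of 6 is 12 (not reached); still 1 fragment(s).
Step 5: advance 5 -> fork_pos = 11 + 5 = 16. Reached multiple(s) of 6: 12 -> fragment 2 completed (2 total).
2 fragment(s) completed, covering template[0:12] (2 x 6 = 12). The next fragment, fragment 3, covers template[12:18], so it starts at position 12.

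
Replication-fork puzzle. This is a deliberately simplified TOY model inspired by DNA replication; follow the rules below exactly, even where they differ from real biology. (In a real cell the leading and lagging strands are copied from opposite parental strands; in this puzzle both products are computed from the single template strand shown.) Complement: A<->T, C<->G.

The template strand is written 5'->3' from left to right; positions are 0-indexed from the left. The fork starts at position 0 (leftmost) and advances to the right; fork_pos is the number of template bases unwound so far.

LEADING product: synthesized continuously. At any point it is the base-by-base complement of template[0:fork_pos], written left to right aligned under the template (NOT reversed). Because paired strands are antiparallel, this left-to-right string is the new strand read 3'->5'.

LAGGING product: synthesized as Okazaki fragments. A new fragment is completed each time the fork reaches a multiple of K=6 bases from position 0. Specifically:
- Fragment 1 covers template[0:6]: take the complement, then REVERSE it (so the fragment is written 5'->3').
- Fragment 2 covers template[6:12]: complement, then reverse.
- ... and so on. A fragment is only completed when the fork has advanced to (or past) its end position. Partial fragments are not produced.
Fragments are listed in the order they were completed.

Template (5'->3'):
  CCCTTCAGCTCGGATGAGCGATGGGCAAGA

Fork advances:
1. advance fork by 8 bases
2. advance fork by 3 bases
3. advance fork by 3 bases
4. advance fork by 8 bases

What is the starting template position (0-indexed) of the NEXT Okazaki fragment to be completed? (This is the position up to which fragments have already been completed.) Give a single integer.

Answer: 18

Derivation:
Step 1: advance 8 -> fork_pos = 0 + 8 = 8. Reached multiple(s) of 6: 6 -> fragment 1 completed (1 total).
Step 2: advance 3 -> fork_pos = 8 + 3 = 11. Next multiple of 6 is 12 (not reached); still 1 fragment(s).
Step 3: advance 3 -> fork_pos = 11 + 3 = 14. Reached multiple(s) of 6: 12 -> fragment 2 completed (2 total).
Step 4: advance 8 -> fork_pos = 14 + 8 = 22. Reached multiple(s) of 6: 18 -> fragment 3 completed (3 total).
3 fragment(s) completed, covering template[0:18] (3 x 6 = 18). The next fragment, fragment 4, covers template[18:24], so it starts at position 18.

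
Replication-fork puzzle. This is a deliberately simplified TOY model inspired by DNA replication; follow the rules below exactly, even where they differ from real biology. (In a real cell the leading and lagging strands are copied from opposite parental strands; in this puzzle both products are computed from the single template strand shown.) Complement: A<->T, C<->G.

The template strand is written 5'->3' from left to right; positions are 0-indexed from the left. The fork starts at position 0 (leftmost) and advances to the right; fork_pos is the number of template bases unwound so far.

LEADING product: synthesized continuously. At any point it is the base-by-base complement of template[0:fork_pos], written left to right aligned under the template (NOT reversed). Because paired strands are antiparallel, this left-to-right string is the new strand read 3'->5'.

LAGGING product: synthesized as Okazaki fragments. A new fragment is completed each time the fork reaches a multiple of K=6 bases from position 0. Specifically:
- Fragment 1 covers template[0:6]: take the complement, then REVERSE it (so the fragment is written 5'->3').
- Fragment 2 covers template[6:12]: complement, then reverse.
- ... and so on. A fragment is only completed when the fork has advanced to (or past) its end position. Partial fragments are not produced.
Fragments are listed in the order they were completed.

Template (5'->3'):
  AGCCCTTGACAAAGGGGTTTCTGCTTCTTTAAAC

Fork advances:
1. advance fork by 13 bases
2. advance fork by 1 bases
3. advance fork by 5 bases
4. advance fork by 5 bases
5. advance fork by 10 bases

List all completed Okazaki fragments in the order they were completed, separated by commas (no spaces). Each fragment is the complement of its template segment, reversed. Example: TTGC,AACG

Step 1: advance 13 -> fork_pos = 0 + 13 = 13. Reached multiple(s) of 6: 6, 12 -> fragments 1-2 completed (2 total).
Step 2: advance 1 -> fork_pos = 13 + 1 = 14. Next multiple of 6 is 18 (not reached); still 2 fragment(s).
Step 3: advance 5 -> fork_pos = 14 + 5 = 19. Reached multiple(s) of 6: 18 -> fragment 3 completed (3 total).
Step 4: advance 5 -> fork_pos = 19 + 5 = 24. Reached multiple(s) of 6: 24 -> fragment 4 completed (4 total).
Step 5: advance 10 -> fork_pos = 24 + 10 = 34. Reached multiple(s) of 6: 30 -> fragment 5 completed (5 total).
Final fork_pos = 34, so 5 fragment(s) are complete. Build each: template segment -> complement -> reverse.
Fragment 1: template[0:6] = AGCCCT -> complement TCGGGA -> reversed AGGGCT
Fragment 2: template[6:12] = TGACAA -> complement ACTGTT -> reversed TTGTCA
Fragment 3: template[12:18] = AGGGGT -> complement TCCCCA -> reversed ACCCCT
Fragment 4: template[18:24] = TTCTGC -> complement AAGACG -> reversed GCAGAA
Fragment 5: template[24:30] = TTCTTT -> complement AAGAAA -> reversed AAAGAA

Answer: AGGGCT,TTGTCA,ACCCCT,GCAGAA,AAAGAA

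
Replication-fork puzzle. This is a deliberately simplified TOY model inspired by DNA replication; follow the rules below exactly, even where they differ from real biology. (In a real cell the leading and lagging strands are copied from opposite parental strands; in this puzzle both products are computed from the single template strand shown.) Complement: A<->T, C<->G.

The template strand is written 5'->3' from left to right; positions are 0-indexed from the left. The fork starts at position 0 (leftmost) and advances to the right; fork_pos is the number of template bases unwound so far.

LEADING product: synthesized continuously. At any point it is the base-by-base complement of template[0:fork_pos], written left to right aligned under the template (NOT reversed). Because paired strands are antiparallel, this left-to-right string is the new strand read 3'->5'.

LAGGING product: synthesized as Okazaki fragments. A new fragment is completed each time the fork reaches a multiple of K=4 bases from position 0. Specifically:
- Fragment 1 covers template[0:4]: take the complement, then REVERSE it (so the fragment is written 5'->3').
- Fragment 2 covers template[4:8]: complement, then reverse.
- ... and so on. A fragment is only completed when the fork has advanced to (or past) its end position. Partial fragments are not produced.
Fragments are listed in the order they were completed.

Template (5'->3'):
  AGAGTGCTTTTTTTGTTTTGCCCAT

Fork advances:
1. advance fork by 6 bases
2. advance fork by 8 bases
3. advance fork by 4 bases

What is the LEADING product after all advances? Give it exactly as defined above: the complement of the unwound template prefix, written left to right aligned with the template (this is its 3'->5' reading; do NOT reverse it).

Step 1: advance 6 -> fork_pos = 0 + 6 = 6.
Step 2: advance 8 -> fork_pos = 6 + 8 = 14.
Step 3: advance 4 -> fork_pos = 14 + 4 = 18.
Unwound prefix: template[0:18] = AGAGTGCTTTTTTTGTTT
Complement it base by base (A<->T, C<->G), keeping left-to-right order:
  [0:5] AGAGT -> TCTCA
  [5:10] GCTTT -> CGAAA
  [10:15] TTTTG -> AAAAC
  [15:18] TTT -> AAA
Concatenate: TCTCACGAAAAAAACAAA (length 18; written aligned with the template, i.e. 3'->5').

Answer: TCTCACGAAAAAAACAAA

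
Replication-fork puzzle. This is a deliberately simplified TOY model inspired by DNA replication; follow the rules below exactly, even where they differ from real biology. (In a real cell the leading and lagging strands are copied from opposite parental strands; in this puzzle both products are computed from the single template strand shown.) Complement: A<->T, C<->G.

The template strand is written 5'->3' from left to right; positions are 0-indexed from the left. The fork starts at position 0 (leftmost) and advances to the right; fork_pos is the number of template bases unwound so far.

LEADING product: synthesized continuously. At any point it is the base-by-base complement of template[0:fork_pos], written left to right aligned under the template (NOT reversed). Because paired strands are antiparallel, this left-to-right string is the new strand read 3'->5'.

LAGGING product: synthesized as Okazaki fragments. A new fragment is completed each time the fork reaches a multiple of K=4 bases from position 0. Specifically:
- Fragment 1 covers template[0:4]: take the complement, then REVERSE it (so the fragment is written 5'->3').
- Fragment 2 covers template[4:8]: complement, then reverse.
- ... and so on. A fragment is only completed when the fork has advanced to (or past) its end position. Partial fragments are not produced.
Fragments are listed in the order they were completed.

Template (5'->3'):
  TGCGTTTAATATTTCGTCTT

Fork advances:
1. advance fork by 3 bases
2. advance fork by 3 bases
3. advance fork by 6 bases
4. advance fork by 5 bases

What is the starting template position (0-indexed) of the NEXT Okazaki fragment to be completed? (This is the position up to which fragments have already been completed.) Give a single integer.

Step 1: advance 3 -> fork_pos = 0 + 3 = 3. Next multiple of 4 is 4 (not reached); still 0 fragment(s).
Step 2: advance 3 -> fork_pos = 3 + 3 = 6. Reached multiple(s) of 4: 4 -> fragment 1 completed (1 total).
Step 3: advance 6 -> fork_pos = 6 + 6 = 12. Reached multiple(s) of 4: 8, 12 -> fragments 2-3 completed (3 total).
Step 4: advance 5 -> fork_pos = 12 + 5 = 17. Reached multiple(s) of 4: 16 -> fragment 4 completed (4 total).
4 fragment(s) completed, covering template[0:16] (4 x 4 = 16). The next fragment, fragment 5, covers template[16:20], so it starts at position 16.

Answer: 16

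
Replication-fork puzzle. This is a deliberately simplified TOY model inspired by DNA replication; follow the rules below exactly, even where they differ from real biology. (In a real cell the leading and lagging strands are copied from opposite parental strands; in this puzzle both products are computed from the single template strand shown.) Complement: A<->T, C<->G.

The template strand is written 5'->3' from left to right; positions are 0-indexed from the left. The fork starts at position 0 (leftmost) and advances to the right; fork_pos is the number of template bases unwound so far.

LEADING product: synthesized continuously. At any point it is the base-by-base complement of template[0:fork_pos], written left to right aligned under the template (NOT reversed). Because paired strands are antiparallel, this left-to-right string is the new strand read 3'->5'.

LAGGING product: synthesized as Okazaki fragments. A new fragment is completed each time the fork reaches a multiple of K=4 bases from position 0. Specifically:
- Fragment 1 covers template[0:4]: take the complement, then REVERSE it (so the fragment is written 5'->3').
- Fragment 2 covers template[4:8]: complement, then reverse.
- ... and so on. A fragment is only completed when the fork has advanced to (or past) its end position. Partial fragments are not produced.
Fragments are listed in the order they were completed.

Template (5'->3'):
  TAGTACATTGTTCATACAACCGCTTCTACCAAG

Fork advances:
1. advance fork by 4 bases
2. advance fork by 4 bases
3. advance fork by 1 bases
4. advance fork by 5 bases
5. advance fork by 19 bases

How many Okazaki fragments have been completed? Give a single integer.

Step 1: advance 4 -> fork_pos = 0 + 4 = 4. Reached multiple(s) of 4: 4 -> fragment 1 completed (1 total).
Step 2: advance 4 -> fork_pos = 4 + 4 = 8. Reached multiple(s) of 4: 8 -> fragment 2 completed (2 total).
Step 3: advance 1 -> fork_pos = 8 + 1 = 9. Next multiple of 4 is 12 (not reached); still 2 fragment(s).
Step 4: advance 5 -> fork_pos = 9 + 5 = 14. Reached multiple(s) of 4: 12 -> fragment 3 completed (3 total).
Step 5: advance 19 -> fork_pos = 14 + 19 = 33. Reached multiple(s) of 4: 16, 20, 24, 28, 32 -> fragments 4-8 completed (8 total).
Check: final fork_pos = 33; the multiples of 4 that are <= 33 are 4..32 -> 33 // 4 = 8 completed fragment(s).

Answer: 8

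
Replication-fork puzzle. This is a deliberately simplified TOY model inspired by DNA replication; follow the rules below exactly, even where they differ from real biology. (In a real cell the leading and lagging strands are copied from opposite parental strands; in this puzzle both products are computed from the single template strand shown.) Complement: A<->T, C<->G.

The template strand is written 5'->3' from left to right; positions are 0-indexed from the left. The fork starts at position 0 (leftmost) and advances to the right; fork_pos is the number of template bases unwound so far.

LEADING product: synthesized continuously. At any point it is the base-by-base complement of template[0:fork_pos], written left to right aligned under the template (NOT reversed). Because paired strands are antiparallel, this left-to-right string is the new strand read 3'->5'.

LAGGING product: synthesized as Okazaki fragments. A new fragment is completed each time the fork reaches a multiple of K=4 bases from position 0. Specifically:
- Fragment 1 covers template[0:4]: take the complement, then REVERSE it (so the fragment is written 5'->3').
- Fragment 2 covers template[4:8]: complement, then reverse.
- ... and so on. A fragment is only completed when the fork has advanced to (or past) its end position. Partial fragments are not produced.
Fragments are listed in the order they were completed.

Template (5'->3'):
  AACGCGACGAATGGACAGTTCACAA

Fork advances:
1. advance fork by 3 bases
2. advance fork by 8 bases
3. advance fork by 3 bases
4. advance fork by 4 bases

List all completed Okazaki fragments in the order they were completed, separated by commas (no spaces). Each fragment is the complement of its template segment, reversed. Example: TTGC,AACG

Step 1: advance 3 -> fork_pos = 0 + 3 = 3. Next multiple of 4 is 4 (not reached); still 0 fragment(s).
Step 2: advance 8 -> fork_pos = 3 + 8 = 11. Reached multiple(s) of 4: 4, 8 -> fragments 1-2 completed (2 total).
Step 3: advance 3 -> fork_pos = 11 + 3 = 14. Reached multiple(s) of 4: 12 -> fragment 3 completed (3 total).
Step 4: advance 4 -> fork_pos = 14 + 4 = 18. Reached multiple(s) of 4: 16 -> fragment 4 completed (4 total).
Final fork_pos = 18, so 4 fragment(s) are complete. Build each: template segment -> complement -> reverse.
Fragment 1: template[0:4] = AACG -> complement TTGC -> reversed CGTT
Fragment 2: template[4:8] = CGAC -> complement GCTG -> reversed GTCG
Fragment 3: template[8:12] = GAAT -> complement CTTA -> reversed ATTC
Fragment 4: template[12:16] = GGAC -> complement CCTG -> reversed GTCC

Answer: CGTT,GTCG,ATTC,GTCC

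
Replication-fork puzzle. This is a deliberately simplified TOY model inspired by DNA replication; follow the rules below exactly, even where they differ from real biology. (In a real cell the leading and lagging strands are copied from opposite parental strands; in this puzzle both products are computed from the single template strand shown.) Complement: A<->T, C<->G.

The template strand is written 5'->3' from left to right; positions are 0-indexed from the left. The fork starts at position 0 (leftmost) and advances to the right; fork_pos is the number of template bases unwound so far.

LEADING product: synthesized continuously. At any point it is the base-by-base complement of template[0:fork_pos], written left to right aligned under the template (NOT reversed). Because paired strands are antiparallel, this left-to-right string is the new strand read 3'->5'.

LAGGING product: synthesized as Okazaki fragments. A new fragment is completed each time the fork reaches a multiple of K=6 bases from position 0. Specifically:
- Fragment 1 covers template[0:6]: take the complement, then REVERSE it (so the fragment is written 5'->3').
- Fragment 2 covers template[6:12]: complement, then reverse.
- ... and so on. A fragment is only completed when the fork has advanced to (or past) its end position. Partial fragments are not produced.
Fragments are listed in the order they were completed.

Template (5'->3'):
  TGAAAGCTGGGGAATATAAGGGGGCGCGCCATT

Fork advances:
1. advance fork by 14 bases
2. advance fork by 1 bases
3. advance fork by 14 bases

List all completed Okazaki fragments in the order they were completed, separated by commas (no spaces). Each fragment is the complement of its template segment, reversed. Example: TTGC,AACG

Answer: CTTTCA,CCCCAG,TATATT,CCCCCT

Derivation:
Step 1: advance 14 -> fork_pos = 0 + 14 = 14. Reached multiple(s) of 6: 6, 12 -> fragments 1-2 completed (2 total).
Step 2: advance 1 -> fork_pos = 14 + 1 = 15. Next multiple of 6 is 18 (not reached); still 2 fragment(s).
Step 3: advance 14 -> fork_pos = 15 + 14 = 29. Reached multiple(s) of 6: 18, 24 -> fragments 3-4 completed (4 total).
Final fork_pos = 29, so 4 fragment(s) are complete. Build each: template segment -> complement -> reverse.
Fragment 1: template[0:6] = TGAAAG -> complement ACTTTC -> reversed CTTTCA
Fragment 2: template[6:12] = CTGGGG -> complement GACCCC -> reversed CCCCAG
Fragment 3: template[12:18] = AATATA -> complement TTATAT -> reversed TATATT
Fragment 4: template[18:24] = AGGGGG -> complement TCCCCC -> reversed CCCCCT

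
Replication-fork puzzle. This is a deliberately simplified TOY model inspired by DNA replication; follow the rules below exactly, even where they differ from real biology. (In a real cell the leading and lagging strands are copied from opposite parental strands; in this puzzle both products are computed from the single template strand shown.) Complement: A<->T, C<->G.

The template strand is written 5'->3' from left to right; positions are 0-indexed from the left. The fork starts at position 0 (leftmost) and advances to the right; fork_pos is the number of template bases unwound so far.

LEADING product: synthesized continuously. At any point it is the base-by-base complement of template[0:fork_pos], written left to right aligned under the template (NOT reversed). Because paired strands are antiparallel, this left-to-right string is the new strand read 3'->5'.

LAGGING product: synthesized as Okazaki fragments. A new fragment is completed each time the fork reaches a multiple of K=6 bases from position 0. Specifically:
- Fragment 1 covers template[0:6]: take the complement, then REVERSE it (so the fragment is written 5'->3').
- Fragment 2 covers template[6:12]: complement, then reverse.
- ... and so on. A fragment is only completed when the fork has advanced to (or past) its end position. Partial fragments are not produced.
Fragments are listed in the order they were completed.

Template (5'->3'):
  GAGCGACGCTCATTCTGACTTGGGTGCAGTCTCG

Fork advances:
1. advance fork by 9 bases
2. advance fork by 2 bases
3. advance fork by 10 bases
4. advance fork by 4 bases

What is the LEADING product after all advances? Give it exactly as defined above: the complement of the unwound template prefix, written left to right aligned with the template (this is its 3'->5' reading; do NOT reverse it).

Step 1: advance 9 -> fork_pos = 0 + 9 = 9.
Step 2: advance 2 -> fork_pos = 9 + 2 = 11.
Step 3: advance 10 -> fork_pos = 11 + 10 = 21.
Step 4: advance 4 -> fork_pos = 21 + 4 = 25.
Unwound prefix: template[0:25] = GAGCGACGCTCATTCTGACTTGGGT
Complement it base by base (A<->T, C<->G), keeping left-to-right order:
  [0:5] GAGCG -> CTCGC
  [5:10] ACGCT -> TGCGA
  [10:15] CATTC -> GTAAG
  [15:20] TGACT -> ACTGA
  [20:25] TGGGT -> ACCCA
Concatenate: CTCGCTGCGAGTAAGACTGAACCCA (length 25; written aligned with the template, i.e. 3'->5').

Answer: CTCGCTGCGAGTAAGACTGAACCCA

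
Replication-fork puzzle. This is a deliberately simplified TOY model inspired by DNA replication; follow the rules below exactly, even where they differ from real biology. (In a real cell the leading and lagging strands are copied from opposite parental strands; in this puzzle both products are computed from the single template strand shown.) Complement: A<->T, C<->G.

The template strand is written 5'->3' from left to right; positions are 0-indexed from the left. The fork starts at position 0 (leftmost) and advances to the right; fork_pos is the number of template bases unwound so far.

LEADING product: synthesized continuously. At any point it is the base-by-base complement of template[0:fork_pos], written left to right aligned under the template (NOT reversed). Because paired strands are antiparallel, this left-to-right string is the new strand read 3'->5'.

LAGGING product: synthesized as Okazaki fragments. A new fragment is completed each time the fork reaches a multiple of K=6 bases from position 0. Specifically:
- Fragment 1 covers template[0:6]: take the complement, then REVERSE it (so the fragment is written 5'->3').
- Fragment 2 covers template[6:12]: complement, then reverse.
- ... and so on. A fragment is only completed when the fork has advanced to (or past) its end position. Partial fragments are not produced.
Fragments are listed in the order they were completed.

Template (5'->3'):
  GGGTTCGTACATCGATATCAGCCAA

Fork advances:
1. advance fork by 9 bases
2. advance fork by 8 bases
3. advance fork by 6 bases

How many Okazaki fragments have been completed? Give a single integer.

Step 1: advance 9 -> fork_pos = 0 + 9 = 9. Reached multiple(s) of 6: 6 -> fragment 1 completed (1 total).
Step 2: advance 8 -> fork_pos = 9 + 8 = 17. Reached multiple(s) of 6: 12 -> fragment 2 completed (2 total).
Step 3: advance 6 -> fork_pos = 17 + 6 = 23. Reached multiple(s) of 6: 18 -> fragment 3 completed (3 total).
Check: final fork_pos = 23; the multiples of 6 that are <= 23 are 6..18 -> 23 // 6 = 3 completed fragment(s).

Answer: 3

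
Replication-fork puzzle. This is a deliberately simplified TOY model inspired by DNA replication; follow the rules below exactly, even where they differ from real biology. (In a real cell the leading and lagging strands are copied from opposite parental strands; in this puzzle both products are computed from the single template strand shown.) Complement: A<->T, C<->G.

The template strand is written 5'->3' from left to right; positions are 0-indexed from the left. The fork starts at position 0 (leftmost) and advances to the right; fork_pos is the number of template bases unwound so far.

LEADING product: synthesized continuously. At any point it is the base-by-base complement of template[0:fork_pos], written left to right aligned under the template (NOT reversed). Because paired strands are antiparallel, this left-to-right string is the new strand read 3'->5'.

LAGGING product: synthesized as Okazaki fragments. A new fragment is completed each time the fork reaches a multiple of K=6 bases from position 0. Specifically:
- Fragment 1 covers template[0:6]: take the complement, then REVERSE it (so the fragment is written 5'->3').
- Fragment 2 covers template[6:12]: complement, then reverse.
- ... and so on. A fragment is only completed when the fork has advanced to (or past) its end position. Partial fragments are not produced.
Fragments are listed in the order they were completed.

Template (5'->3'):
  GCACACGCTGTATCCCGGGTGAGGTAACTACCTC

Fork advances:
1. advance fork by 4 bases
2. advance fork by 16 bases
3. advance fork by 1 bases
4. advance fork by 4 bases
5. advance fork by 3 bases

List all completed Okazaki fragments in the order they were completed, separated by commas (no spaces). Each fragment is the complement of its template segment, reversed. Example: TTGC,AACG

Answer: GTGTGC,TACAGC,CCGGGA,CCTCAC

Derivation:
Step 1: advance 4 -> fork_pos = 0 + 4 = 4. Next multiple of 6 is 6 (not reached); still 0 fragment(s).
Step 2: advance 16 -> fork_pos = 4 + 16 = 20. Reached multiple(s) of 6: 6, 12, 18 -> fragments 1-3 completed (3 total).
Step 3: advance 1 -> fork_pos = 20 + 1 = 21. Next multiple of 6 is 24 (not reached); still 3 fragment(s).
Step 4: advance 4 -> fork_pos = 21 + 4 = 25. Reached multiple(s) of 6: 24 -> fragment 4 completed (4 total).
Step 5: advance 3 -> fork_pos = 25 + 3 = 28. Next multiple of 6 is 30 (not reached); still 4 fragment(s).
Final fork_pos = 28, so 4 fragment(s) are complete. Build each: template segment -> complement -> reverse.
Fragment 1: template[0:6] = GCACAC -> complement CGTGTG -> reversed GTGTGC
Fragment 2: template[6:12] = GCTGTA -> complement CGACAT -> reversed TACAGC
Fragment 3: template[12:18] = TCCCGG -> complement AGGGCC -> reversed CCGGGA
Fragment 4: template[18:24] = GTGAGG -> complement CACTCC -> reversed CCTCAC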